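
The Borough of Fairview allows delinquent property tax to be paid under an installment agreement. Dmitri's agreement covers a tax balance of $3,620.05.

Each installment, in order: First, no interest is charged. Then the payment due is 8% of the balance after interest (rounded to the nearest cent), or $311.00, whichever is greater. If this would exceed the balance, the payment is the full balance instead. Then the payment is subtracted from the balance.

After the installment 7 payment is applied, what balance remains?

$1,443.05

Installment 1: $3,620.05 − $311.00 → $3,309.05
Installment 2: $3,309.05 − $311.00 → $2,998.05
Installment 3: $2,998.05 − $311.00 → $2,687.05
Installment 4: $2,687.05 − $311.00 → $2,376.05
Installment 5: $2,376.05 − $311.00 → $2,065.05
Installment 6: $2,065.05 − $311.00 → $1,754.05
Installment 7: $1,754.05 − $311.00 → $1,443.05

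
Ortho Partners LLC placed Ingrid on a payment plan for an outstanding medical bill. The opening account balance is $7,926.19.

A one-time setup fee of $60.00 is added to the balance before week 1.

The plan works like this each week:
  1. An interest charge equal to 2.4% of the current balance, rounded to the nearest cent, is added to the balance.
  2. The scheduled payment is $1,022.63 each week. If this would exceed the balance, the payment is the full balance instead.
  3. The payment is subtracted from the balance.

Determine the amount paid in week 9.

Week 1: opening $7,986.19; interest $191.67 → $8,177.86; payment $1,022.63; balance $7,155.23
Week 2: opening $7,155.23; interest $171.73 → $7,326.96; payment $1,022.63; balance $6,304.33
Week 3: opening $6,304.33; interest $151.30 → $6,455.63; payment $1,022.63; balance $5,433.00
Week 4: opening $5,433.00; interest $130.39 → $5,563.39; payment $1,022.63; balance $4,540.76
Week 5: opening $4,540.76; interest $108.98 → $4,649.74; payment $1,022.63; balance $3,627.11
Week 6: opening $3,627.11; interest $87.05 → $3,714.16; payment $1,022.63; balance $2,691.53
Week 7: opening $2,691.53; interest $64.60 → $2,756.13; payment $1,022.63; balance $1,733.50
Week 8: opening $1,733.50; interest $41.60 → $1,775.10; payment $1,022.63; balance $752.47
Week 9: opening $752.47; interest $18.06 → $770.53; payment $770.53; balance $0.00

$770.53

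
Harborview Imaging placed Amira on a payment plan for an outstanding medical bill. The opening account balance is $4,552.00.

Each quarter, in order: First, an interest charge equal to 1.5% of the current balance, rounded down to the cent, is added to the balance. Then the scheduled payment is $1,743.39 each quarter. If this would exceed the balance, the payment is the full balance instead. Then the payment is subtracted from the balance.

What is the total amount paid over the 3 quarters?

$4,681.07

Quarter 1: opening $4,552.00; interest $68.28 → $4,620.28; payment $1,743.39; balance $2,876.89
Quarter 2: opening $2,876.89; interest $43.15 → $2,920.04; payment $1,743.39; balance $1,176.65
Quarter 3: opening $1,176.65; interest $17.64 → $1,194.29; payment $1,194.29; balance $0.00
Total paid: $4,681.07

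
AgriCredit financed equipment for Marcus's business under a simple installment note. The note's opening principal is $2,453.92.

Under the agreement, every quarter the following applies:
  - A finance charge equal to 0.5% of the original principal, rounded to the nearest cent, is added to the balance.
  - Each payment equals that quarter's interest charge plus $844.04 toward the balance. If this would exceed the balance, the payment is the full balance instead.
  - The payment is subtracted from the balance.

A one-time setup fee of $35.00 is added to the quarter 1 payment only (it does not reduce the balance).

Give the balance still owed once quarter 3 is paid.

$0.00

# | Opening | Interest | Payment | Fee | End bal
1 | $2,453.92 | $12.27 | $856.31 | $35.00 | $1,609.88
2 | $1,609.88 | $12.27 | $856.31 | — | $765.84
3 | $765.84 | $12.27 | $778.11 | — | $0.00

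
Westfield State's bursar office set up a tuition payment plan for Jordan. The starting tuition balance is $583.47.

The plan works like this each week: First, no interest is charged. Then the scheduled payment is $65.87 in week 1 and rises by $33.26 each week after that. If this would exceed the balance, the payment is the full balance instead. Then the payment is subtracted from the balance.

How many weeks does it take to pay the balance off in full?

5

Week 1: $583.47 − $65.87 → $517.60
Week 2: $517.60 − $99.13 → $418.47
Week 3: $418.47 − $132.39 → $286.08
Week 4: $286.08 − $165.65 → $120.43
Week 5: $120.43 − $120.43 → $0.00
Balance reaches $0.00 in week 5.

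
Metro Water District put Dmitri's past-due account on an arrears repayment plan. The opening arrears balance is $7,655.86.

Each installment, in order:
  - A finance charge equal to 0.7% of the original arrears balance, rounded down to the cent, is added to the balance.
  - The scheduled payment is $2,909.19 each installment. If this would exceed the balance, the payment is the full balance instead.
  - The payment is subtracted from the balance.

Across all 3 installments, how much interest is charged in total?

Installment 1: $7,655.86 +$53.59 interest = $7,709.45; pay $2,909.19 → $4,800.26
Installment 2: $4,800.26 +$53.59 interest = $4,853.85; pay $2,909.19 → $1,944.66
Installment 3: $1,944.66 +$53.59 interest = $1,998.25; pay $1,998.25 → $0.00
Total interest: $53.59 + $53.59 + $53.59 = $160.77

$160.77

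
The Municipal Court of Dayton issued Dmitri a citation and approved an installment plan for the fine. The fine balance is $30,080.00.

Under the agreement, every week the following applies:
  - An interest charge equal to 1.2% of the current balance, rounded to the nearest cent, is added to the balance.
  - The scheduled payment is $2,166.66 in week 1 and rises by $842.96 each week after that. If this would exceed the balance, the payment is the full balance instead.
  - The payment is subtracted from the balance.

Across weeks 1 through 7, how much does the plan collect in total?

# | Opening | Interest | Payment | End bal
1 | $30,080.00 | $360.96 | $2,166.66 | $28,274.30
2 | $28,274.30 | $339.29 | $3,009.62 | $25,603.97
3 | $25,603.97 | $307.25 | $3,852.58 | $22,058.64
4 | $22,058.64 | $264.70 | $4,695.54 | $17,627.80
5 | $17,627.80 | $211.53 | $5,538.50 | $12,300.83
6 | $12,300.83 | $147.61 | $6,381.46 | $6,066.98
7 | $6,066.98 | $72.80 | $6,139.78 | $0.00
Total paid: $31,784.14

$31,784.14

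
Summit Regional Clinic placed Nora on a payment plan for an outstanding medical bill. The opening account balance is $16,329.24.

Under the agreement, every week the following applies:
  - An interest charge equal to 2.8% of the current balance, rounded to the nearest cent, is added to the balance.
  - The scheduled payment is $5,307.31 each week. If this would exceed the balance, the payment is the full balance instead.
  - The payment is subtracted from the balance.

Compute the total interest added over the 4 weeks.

$998.75

Week 1: $16,329.24 +$457.22 interest = $16,786.46; pay $5,307.31 → $11,479.15
Week 2: $11,479.15 +$321.42 interest = $11,800.57; pay $5,307.31 → $6,493.26
Week 3: $6,493.26 +$181.81 interest = $6,675.07; pay $5,307.31 → $1,367.76
Week 4: $1,367.76 +$38.30 interest = $1,406.06; pay $1,406.06 → $0.00
Total interest: $457.22 + $321.42 + $181.81 + $38.30 = $998.75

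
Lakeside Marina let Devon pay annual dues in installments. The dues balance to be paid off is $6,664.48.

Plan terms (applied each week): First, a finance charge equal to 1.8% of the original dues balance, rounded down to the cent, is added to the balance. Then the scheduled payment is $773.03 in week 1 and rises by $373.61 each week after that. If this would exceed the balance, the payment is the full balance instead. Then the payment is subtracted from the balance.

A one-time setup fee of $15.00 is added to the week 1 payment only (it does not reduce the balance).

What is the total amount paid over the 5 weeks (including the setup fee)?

$7,279.28

# | Opening | Interest | Payment | Fee | End bal
1 | $6,664.48 | $119.96 | $773.03 | $15.00 | $6,011.41
2 | $6,011.41 | $119.96 | $1,146.64 | — | $4,984.73
3 | $4,984.73 | $119.96 | $1,520.25 | — | $3,584.44
4 | $3,584.44 | $119.96 | $1,893.86 | — | $1,810.54
5 | $1,810.54 | $119.96 | $1,930.50 | — | $0.00
Total paid: $7,279.28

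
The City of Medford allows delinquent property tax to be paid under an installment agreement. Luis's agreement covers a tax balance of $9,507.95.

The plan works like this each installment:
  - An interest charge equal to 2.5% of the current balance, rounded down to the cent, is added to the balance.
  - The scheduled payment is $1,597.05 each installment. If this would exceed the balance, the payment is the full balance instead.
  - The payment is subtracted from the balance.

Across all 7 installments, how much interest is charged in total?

$919.70

# | Opening | Interest | Payment | End bal
1 | $9,507.95 | $237.69 | $1,597.05 | $8,148.59
2 | $8,148.59 | $203.71 | $1,597.05 | $6,755.25
3 | $6,755.25 | $168.88 | $1,597.05 | $5,327.08
4 | $5,327.08 | $133.17 | $1,597.05 | $3,863.20
5 | $3,863.20 | $96.58 | $1,597.05 | $2,362.73
6 | $2,362.73 | $59.06 | $1,597.05 | $824.74
7 | $824.74 | $20.61 | $845.35 | $0.00
Total interest: $237.69 + $203.71 + $168.88 + $133.17 + $96.58 + $59.06 + $20.61 = $919.70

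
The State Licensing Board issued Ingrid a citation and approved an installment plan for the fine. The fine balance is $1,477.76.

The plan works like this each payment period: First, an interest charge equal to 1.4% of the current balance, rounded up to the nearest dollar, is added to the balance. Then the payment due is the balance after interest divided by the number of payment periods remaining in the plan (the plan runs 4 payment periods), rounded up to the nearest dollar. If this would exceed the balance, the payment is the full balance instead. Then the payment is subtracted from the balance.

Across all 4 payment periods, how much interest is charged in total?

$54.00

Payment period 1: $1,477.76 +$21.00 interest = $1,498.76; pay $375.00 → $1,123.76
Payment period 2: $1,123.76 +$16.00 interest = $1,139.76; pay $380.00 → $759.76
Payment period 3: $759.76 +$11.00 interest = $770.76; pay $386.00 → $384.76
Payment period 4: $384.76 +$6.00 interest = $390.76; pay $390.76 → $0.00
Total interest: $21.00 + $16.00 + $11.00 + $6.00 = $54.00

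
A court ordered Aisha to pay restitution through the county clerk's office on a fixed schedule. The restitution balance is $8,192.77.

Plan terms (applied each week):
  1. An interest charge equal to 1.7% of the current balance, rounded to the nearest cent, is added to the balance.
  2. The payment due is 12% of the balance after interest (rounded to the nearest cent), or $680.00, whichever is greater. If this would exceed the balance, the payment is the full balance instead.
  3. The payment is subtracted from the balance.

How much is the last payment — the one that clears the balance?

Week 1: $8,192.77 +$139.28 interest = $8,332.05; pay $999.85 → $7,332.20
Week 2: $7,332.20 +$124.65 interest = $7,456.85; pay $894.82 → $6,562.03
Week 3: $6,562.03 +$111.55 interest = $6,673.58; pay $800.83 → $5,872.75
Week 4: $5,872.75 +$99.84 interest = $5,972.59; pay $716.71 → $5,255.88
Week 5: $5,255.88 +$89.35 interest = $5,345.23; pay $680.00 → $4,665.23
Week 6: $4,665.23 +$79.31 interest = $4,744.54; pay $680.00 → $4,064.54
Week 7: $4,064.54 +$69.10 interest = $4,133.64; pay $680.00 → $3,453.64
Week 8: $3,453.64 +$58.71 interest = $3,512.35; pay $680.00 → $2,832.35
Week 9: $2,832.35 +$48.15 interest = $2,880.50; pay $680.00 → $2,200.50
Week 10: $2,200.50 +$37.41 interest = $2,237.91; pay $680.00 → $1,557.91
Week 11: $1,557.91 +$26.48 interest = $1,584.39; pay $680.00 → $904.39
Week 12: $904.39 +$15.37 interest = $919.76; pay $680.00 → $239.76
Week 13: $239.76 +$4.08 interest = $243.84; pay $243.84 → $0.00

$243.84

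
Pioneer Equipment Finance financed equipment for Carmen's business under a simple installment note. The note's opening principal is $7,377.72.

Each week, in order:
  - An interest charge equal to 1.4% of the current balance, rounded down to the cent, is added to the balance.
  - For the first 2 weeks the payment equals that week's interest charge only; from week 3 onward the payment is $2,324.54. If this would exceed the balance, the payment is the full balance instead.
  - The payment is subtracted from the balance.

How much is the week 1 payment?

Week 1: $7,377.72 +$103.28 interest = $7,481.00; pay $103.28 → $7,377.72

$103.28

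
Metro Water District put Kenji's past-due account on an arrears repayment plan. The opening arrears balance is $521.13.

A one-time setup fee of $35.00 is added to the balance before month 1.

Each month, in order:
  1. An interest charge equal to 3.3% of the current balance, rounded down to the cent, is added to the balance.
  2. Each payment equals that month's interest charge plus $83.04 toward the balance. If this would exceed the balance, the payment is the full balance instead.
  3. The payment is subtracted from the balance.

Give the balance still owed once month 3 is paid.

Month 1: opening $556.13; interest $18.35 → $574.48; payment $101.39; balance $473.09
Month 2: opening $473.09; interest $15.61 → $488.70; payment $98.65; balance $390.05
Month 3: opening $390.05; interest $12.87 → $402.92; payment $95.91; balance $307.01

$307.01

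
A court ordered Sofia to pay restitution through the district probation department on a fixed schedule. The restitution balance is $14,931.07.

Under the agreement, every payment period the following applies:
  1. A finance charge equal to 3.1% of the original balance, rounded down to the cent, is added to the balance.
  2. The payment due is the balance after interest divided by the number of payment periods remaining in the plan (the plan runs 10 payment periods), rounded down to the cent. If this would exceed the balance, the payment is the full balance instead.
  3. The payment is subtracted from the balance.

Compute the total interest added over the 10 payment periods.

$4,628.60

Payment period 1: opening $14,931.07; interest $462.86 → $15,393.93; payment $1,539.39; balance $13,854.54
Payment period 2: opening $13,854.54; interest $462.86 → $14,317.40; payment $1,590.82; balance $12,726.58
Payment period 3: opening $12,726.58; interest $462.86 → $13,189.44; payment $1,648.68; balance $11,540.76
Payment period 4: opening $11,540.76; interest $462.86 → $12,003.62; payment $1,714.80; balance $10,288.82
Payment period 5: opening $10,288.82; interest $462.86 → $10,751.68; payment $1,791.94; balance $8,959.74
Payment period 6: opening $8,959.74; interest $462.86 → $9,422.60; payment $1,884.52; balance $7,538.08
Payment period 7: opening $7,538.08; interest $462.86 → $8,000.94; payment $2,000.23; balance $6,000.71
Payment period 8: opening $6,000.71; interest $462.86 → $6,463.57; payment $2,154.52; balance $4,309.05
Payment period 9: opening $4,309.05; interest $462.86 → $4,771.91; payment $2,385.95; balance $2,385.96
Payment period 10: opening $2,385.96; interest $462.86 → $2,848.82; payment $2,848.82; balance $0.00
Total interest: $462.86 + $462.86 + $462.86 + $462.86 + $462.86 + $462.86 + $462.86 + $462.86 + $462.86 + $462.86 = $4,628.60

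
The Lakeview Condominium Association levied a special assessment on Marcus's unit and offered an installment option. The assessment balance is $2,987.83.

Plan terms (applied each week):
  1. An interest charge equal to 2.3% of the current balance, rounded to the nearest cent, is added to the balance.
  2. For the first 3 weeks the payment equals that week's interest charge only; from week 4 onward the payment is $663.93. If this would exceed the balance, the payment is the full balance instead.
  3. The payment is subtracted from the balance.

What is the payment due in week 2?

$68.72

# | Opening | Interest | Payment | End bal
1 | $2,987.83 | $68.72 | $68.72 | $2,987.83
2 | $2,987.83 | $68.72 | $68.72 | $2,987.83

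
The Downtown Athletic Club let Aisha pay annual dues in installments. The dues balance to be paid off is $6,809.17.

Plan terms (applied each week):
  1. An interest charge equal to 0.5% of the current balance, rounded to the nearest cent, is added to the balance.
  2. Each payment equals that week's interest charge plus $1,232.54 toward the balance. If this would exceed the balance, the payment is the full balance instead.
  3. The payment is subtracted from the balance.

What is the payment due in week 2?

Week 1: opening $6,809.17; interest $34.05 → $6,843.22; payment $1,266.59; balance $5,576.63
Week 2: opening $5,576.63; interest $27.88 → $5,604.51; payment $1,260.42; balance $4,344.09

$1,260.42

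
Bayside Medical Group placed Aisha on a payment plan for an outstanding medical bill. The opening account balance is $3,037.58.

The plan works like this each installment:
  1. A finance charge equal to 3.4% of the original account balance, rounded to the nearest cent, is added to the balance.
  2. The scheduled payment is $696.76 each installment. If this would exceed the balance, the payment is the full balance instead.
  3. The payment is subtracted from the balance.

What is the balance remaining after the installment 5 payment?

Installment 1: opening $3,037.58; interest $103.28 → $3,140.86; payment $696.76; balance $2,444.10
Installment 2: opening $2,444.10; interest $103.28 → $2,547.38; payment $696.76; balance $1,850.62
Installment 3: opening $1,850.62; interest $103.28 → $1,953.90; payment $696.76; balance $1,257.14
Installment 4: opening $1,257.14; interest $103.28 → $1,360.42; payment $696.76; balance $663.66
Installment 5: opening $663.66; interest $103.28 → $766.94; payment $696.76; balance $70.18

$70.18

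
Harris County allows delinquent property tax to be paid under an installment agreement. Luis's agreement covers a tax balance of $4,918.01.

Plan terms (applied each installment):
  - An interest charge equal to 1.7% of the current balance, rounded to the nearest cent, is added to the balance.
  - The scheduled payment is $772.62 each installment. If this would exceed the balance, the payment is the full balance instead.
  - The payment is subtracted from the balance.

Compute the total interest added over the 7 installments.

$332.17

Installment 1: opening $4,918.01; interest $83.61 → $5,001.62; payment $772.62; balance $4,229.00
Installment 2: opening $4,229.00; interest $71.89 → $4,300.89; payment $772.62; balance $3,528.27
Installment 3: opening $3,528.27; interest $59.98 → $3,588.25; payment $772.62; balance $2,815.63
Installment 4: opening $2,815.63; interest $47.87 → $2,863.50; payment $772.62; balance $2,090.88
Installment 5: opening $2,090.88; interest $35.54 → $2,126.42; payment $772.62; balance $1,353.80
Installment 6: opening $1,353.80; interest $23.01 → $1,376.81; payment $772.62; balance $604.19
Installment 7: opening $604.19; interest $10.27 → $614.46; payment $614.46; balance $0.00
Total interest: $83.61 + $71.89 + $59.98 + $47.87 + $35.54 + $23.01 + $10.27 = $332.17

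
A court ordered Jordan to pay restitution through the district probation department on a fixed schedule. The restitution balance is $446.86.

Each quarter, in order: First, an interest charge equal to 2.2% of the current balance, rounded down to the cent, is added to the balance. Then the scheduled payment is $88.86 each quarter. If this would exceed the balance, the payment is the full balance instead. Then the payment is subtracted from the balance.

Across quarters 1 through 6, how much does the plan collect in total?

# | Opening | Interest | Payment | End bal
1 | $446.86 | $9.83 | $88.86 | $367.83
2 | $367.83 | $8.09 | $88.86 | $287.06
3 | $287.06 | $6.31 | $88.86 | $204.51
4 | $204.51 | $4.49 | $88.86 | $120.14
5 | $120.14 | $2.64 | $88.86 | $33.92
6 | $33.92 | $0.74 | $34.66 | $0.00
Total paid: $478.96

$478.96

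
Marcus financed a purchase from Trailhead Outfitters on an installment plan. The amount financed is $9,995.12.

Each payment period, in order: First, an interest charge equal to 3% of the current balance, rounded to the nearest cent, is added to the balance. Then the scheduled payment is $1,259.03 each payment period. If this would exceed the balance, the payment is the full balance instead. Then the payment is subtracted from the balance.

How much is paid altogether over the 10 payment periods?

Payment period 1: $9,995.12 +$299.85 interest = $10,294.97; pay $1,259.03 → $9,035.94
Payment period 2: $9,035.94 +$271.08 interest = $9,307.02; pay $1,259.03 → $8,047.99
Payment period 3: $8,047.99 +$241.44 interest = $8,289.43; pay $1,259.03 → $7,030.40
Payment period 4: $7,030.40 +$210.91 interest = $7,241.31; pay $1,259.03 → $5,982.28
Payment period 5: $5,982.28 +$179.47 interest = $6,161.75; pay $1,259.03 → $4,902.72
Payment period 6: $4,902.72 +$147.08 interest = $5,049.80; pay $1,259.03 → $3,790.77
Payment period 7: $3,790.77 +$113.72 interest = $3,904.49; pay $1,259.03 → $2,645.46
Payment period 8: $2,645.46 +$79.36 interest = $2,724.82; pay $1,259.03 → $1,465.79
Payment period 9: $1,465.79 +$43.97 interest = $1,509.76; pay $1,259.03 → $250.73
Payment period 10: $250.73 +$7.52 interest = $258.25; pay $258.25 → $0.00
Total paid: $11,589.52

$11,589.52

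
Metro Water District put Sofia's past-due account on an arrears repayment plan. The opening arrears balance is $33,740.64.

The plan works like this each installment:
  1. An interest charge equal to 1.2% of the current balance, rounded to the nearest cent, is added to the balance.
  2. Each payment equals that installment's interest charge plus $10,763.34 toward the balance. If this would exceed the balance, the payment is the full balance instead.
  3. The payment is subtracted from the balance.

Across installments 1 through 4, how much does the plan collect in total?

$34,585.24

Installment 1: opening $33,740.64; interest $404.89 → $34,145.53; payment $11,168.23; balance $22,977.30
Installment 2: opening $22,977.30; interest $275.73 → $23,253.03; payment $11,039.07; balance $12,213.96
Installment 3: opening $12,213.96; interest $146.57 → $12,360.53; payment $10,909.91; balance $1,450.62
Installment 4: opening $1,450.62; interest $17.41 → $1,468.03; payment $1,468.03; balance $0.00
Total paid: $34,585.24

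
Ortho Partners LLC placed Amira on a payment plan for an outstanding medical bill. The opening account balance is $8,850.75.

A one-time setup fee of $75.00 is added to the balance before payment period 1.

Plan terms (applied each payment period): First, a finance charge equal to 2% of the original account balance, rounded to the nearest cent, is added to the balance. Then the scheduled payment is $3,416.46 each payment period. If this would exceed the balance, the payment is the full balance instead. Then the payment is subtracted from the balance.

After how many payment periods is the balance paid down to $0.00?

Payment period 1: $8,925.75 +$177.02 interest = $9,102.77; pay $3,416.46 → $5,686.31
Payment period 2: $5,686.31 +$177.02 interest = $5,863.33; pay $3,416.46 → $2,446.87
Payment period 3: $2,446.87 +$177.02 interest = $2,623.89; pay $2,623.89 → $0.00
Balance reaches $0.00 in payment period 3.

3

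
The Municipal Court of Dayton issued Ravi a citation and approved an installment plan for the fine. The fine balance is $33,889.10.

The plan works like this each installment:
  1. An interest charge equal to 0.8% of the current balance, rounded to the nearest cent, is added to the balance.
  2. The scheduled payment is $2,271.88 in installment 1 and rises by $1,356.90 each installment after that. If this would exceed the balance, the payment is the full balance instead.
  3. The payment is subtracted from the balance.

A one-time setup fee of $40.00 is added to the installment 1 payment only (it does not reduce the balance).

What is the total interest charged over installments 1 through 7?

$1,174.17

Installment 1: $33,889.10 +$271.11 interest = $34,160.21; pay $2,271.88 (+ $40.00 fee) → $31,888.33
Installment 2: $31,888.33 +$255.11 interest = $32,143.44; pay $3,628.78 → $28,514.66
Installment 3: $28,514.66 +$228.12 interest = $28,742.78; pay $4,985.68 → $23,757.10
Installment 4: $23,757.10 +$190.06 interest = $23,947.16; pay $6,342.58 → $17,604.58
Installment 5: $17,604.58 +$140.84 interest = $17,745.42; pay $7,699.48 → $10,045.94
Installment 6: $10,045.94 +$80.37 interest = $10,126.31; pay $9,056.38 → $1,069.93
Installment 7: $1,069.93 +$8.56 interest = $1,078.49; pay $1,078.49 → $0.00
Total interest: $271.11 + $255.11 + $228.12 + $190.06 + $140.84 + $80.37 + $8.56 = $1,174.17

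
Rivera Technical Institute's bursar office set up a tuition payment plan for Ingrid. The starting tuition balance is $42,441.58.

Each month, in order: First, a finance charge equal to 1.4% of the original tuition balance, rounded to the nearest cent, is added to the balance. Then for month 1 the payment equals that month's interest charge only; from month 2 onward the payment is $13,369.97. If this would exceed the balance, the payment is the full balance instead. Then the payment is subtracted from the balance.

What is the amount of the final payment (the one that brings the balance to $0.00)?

$4,708.39

Month 1: opening $42,441.58; interest $594.18 → $43,035.76; payment $594.18; balance $42,441.58
Month 2: opening $42,441.58; interest $594.18 → $43,035.76; payment $13,369.97; balance $29,665.79
Month 3: opening $29,665.79; interest $594.18 → $30,259.97; payment $13,369.97; balance $16,890.00
Month 4: opening $16,890.00; interest $594.18 → $17,484.18; payment $13,369.97; balance $4,114.21
Month 5: opening $4,114.21; interest $594.18 → $4,708.39; payment $4,708.39; balance $0.00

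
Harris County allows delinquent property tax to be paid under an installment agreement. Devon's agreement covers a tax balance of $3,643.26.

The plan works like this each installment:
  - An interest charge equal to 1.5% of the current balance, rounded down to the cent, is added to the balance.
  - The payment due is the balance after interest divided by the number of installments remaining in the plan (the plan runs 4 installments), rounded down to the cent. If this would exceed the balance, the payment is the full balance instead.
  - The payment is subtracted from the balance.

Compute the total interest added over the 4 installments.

$138.67

Installment 1: $3,643.26 +$54.64 interest = $3,697.90; pay $924.47 → $2,773.43
Installment 2: $2,773.43 +$41.60 interest = $2,815.03; pay $938.34 → $1,876.69
Installment 3: $1,876.69 +$28.15 interest = $1,904.84; pay $952.42 → $952.42
Installment 4: $952.42 +$14.28 interest = $966.70; pay $966.70 → $0.00
Total interest: $54.64 + $41.60 + $28.15 + $14.28 = $138.67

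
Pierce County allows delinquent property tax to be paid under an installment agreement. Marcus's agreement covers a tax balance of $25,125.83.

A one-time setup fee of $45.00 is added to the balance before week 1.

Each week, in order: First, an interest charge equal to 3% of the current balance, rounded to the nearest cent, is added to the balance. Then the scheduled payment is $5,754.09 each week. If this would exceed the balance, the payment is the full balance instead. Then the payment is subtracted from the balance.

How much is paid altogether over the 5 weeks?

Week 1: opening $25,170.83; interest $755.12 → $25,925.95; payment $5,754.09; balance $20,171.86
Week 2: opening $20,171.86; interest $605.16 → $20,777.02; payment $5,754.09; balance $15,022.93
Week 3: opening $15,022.93; interest $450.69 → $15,473.62; payment $5,754.09; balance $9,719.53
Week 4: opening $9,719.53; interest $291.59 → $10,011.12; payment $5,754.09; balance $4,257.03
Week 5: opening $4,257.03; interest $127.71 → $4,384.74; payment $4,384.74; balance $0.00
Total paid: $27,401.10

$27,401.10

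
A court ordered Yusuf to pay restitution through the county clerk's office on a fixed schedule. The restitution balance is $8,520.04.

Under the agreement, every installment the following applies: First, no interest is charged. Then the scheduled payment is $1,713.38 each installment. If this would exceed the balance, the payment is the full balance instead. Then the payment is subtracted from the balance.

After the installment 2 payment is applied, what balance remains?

Installment 1: opening $8,520.04; payment $1,713.38; balance $6,806.66
Installment 2: opening $6,806.66; payment $1,713.38; balance $5,093.28

$5,093.28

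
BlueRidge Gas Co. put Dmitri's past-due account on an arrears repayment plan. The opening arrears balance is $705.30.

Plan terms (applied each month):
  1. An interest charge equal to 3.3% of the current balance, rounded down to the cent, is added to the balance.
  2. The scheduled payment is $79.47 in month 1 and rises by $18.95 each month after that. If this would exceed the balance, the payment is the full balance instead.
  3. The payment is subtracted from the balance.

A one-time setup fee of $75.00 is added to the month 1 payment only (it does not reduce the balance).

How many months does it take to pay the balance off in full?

7

# | Opening | Interest | Payment | Fee | End bal
1 | $705.30 | $23.27 | $79.47 | $75.00 | $649.10
2 | $649.10 | $21.42 | $98.42 | — | $572.10
3 | $572.10 | $18.87 | $117.37 | — | $473.60
4 | $473.60 | $15.62 | $136.32 | — | $352.90
5 | $352.90 | $11.64 | $155.27 | — | $209.27
6 | $209.27 | $6.90 | $174.22 | — | $41.95
7 | $41.95 | $1.38 | $43.33 | — | $0.00
Balance reaches $0.00 in month 7.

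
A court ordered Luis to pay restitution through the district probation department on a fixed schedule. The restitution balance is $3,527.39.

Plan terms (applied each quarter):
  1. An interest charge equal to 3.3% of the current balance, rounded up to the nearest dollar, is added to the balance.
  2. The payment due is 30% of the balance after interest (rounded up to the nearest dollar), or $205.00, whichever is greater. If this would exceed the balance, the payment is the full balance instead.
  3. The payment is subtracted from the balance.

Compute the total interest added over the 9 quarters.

Quarter 1: opening $3,527.39; interest $117.00 → $3,644.39; payment $1,094.00; balance $2,550.39
Quarter 2: opening $2,550.39; interest $85.00 → $2,635.39; payment $791.00; balance $1,844.39
Quarter 3: opening $1,844.39; interest $61.00 → $1,905.39; payment $572.00; balance $1,333.39
Quarter 4: opening $1,333.39; interest $45.00 → $1,378.39; payment $414.00; balance $964.39
Quarter 5: opening $964.39; interest $32.00 → $996.39; payment $299.00; balance $697.39
Quarter 6: opening $697.39; interest $24.00 → $721.39; payment $217.00; balance $504.39
Quarter 7: opening $504.39; interest $17.00 → $521.39; payment $205.00; balance $316.39
Quarter 8: opening $316.39; interest $11.00 → $327.39; payment $205.00; balance $122.39
Quarter 9: opening $122.39; interest $5.00 → $127.39; payment $127.39; balance $0.00
Total interest: $117.00 + $85.00 + $61.00 + $45.00 + $32.00 + $24.00 + $17.00 + $11.00 + $5.00 = $397.00

$397.00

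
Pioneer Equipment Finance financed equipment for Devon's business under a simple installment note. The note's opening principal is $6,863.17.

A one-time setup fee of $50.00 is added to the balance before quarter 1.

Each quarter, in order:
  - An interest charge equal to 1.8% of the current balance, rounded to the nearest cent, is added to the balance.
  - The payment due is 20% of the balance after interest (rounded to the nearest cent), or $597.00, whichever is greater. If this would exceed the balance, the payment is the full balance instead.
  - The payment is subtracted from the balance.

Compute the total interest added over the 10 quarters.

Quarter 1: opening $6,913.17; interest $124.44 → $7,037.61; payment $1,407.52; balance $5,630.09
Quarter 2: opening $5,630.09; interest $101.34 → $5,731.43; payment $1,146.29; balance $4,585.14
Quarter 3: opening $4,585.14; interest $82.53 → $4,667.67; payment $933.53; balance $3,734.14
Quarter 4: opening $3,734.14; interest $67.21 → $3,801.35; payment $760.27; balance $3,041.08
Quarter 5: opening $3,041.08; interest $54.74 → $3,095.82; payment $619.16; balance $2,476.66
Quarter 6: opening $2,476.66; interest $44.58 → $2,521.24; payment $597.00; balance $1,924.24
Quarter 7: opening $1,924.24; interest $34.64 → $1,958.88; payment $597.00; balance $1,361.88
Quarter 8: opening $1,361.88; interest $24.51 → $1,386.39; payment $597.00; balance $789.39
Quarter 9: opening $789.39; interest $14.21 → $803.60; payment $597.00; balance $206.60
Quarter 10: opening $206.60; interest $3.72 → $210.32; payment $210.32; balance $0.00
Total interest: $124.44 + $101.34 + $82.53 + $67.21 + $54.74 + $44.58 + $34.64 + $24.51 + $14.21 + $3.72 = $551.92

$551.92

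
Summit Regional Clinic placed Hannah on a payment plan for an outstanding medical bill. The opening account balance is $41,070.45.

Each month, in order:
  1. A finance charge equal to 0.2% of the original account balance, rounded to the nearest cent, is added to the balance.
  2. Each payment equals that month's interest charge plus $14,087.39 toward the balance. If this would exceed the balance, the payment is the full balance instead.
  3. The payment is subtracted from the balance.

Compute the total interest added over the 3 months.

$246.42

Month 1: opening $41,070.45; interest $82.14 → $41,152.59; payment $14,169.53; balance $26,983.06
Month 2: opening $26,983.06; interest $82.14 → $27,065.20; payment $14,169.53; balance $12,895.67
Month 3: opening $12,895.67; interest $82.14 → $12,977.81; payment $12,977.81; balance $0.00
Total interest: $82.14 + $82.14 + $82.14 = $246.42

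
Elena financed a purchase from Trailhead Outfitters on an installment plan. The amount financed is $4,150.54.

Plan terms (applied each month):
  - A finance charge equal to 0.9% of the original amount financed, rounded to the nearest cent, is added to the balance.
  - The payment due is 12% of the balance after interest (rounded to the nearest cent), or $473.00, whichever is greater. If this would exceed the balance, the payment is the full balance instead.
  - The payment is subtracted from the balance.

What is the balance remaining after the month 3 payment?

$2,814.04

Month 1: opening $4,150.54; interest $37.35 → $4,187.89; payment $502.55; balance $3,685.34
Month 2: opening $3,685.34; interest $37.35 → $3,722.69; payment $473.00; balance $3,249.69
Month 3: opening $3,249.69; interest $37.35 → $3,287.04; payment $473.00; balance $2,814.04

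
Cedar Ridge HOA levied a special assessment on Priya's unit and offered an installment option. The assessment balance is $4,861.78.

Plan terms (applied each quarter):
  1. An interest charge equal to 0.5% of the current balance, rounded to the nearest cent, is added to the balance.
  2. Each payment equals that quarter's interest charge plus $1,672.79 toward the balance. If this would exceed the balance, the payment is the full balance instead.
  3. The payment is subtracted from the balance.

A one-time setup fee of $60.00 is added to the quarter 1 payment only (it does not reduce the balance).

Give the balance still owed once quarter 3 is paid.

$0.00

Quarter 1: $4,861.78 +$24.31 interest = $4,886.09; pay $1,697.10 (+ $60.00 fee) → $3,188.99
Quarter 2: $3,188.99 +$15.94 interest = $3,204.93; pay $1,688.73 → $1,516.20
Quarter 3: $1,516.20 +$7.58 interest = $1,523.78; pay $1,523.78 → $0.00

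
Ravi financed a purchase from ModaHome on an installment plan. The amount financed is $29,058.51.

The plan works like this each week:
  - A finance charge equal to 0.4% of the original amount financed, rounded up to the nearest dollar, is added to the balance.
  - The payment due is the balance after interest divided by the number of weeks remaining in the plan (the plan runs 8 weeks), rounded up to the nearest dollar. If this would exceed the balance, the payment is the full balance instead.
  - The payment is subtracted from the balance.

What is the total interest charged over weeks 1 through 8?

Week 1: $29,058.51 +$117.00 interest = $29,175.51; pay $3,647.00 → $25,528.51
Week 2: $25,528.51 +$117.00 interest = $25,645.51; pay $3,664.00 → $21,981.51
Week 3: $21,981.51 +$117.00 interest = $22,098.51; pay $3,684.00 → $18,414.51
Week 4: $18,414.51 +$117.00 interest = $18,531.51; pay $3,707.00 → $14,824.51
Week 5: $14,824.51 +$117.00 interest = $14,941.51; pay $3,736.00 → $11,205.51
Week 6: $11,205.51 +$117.00 interest = $11,322.51; pay $3,775.00 → $7,547.51
Week 7: $7,547.51 +$117.00 interest = $7,664.51; pay $3,833.00 → $3,831.51
Week 8: $3,831.51 +$117.00 interest = $3,948.51; pay $3,948.51 → $0.00
Total interest: $117.00 + $117.00 + $117.00 + $117.00 + $117.00 + $117.00 + $117.00 + $117.00 = $936.00

$936.00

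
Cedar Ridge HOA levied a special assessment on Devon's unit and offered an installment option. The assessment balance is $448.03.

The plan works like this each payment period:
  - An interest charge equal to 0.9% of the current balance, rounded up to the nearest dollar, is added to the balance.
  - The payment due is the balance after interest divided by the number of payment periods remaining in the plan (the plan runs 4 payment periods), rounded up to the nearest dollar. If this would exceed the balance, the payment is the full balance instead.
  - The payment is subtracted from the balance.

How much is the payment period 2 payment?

$115.00

Payment period 1: opening $448.03; interest $5.00 → $453.03; payment $114.00; balance $339.03
Payment period 2: opening $339.03; interest $4.00 → $343.03; payment $115.00; balance $228.03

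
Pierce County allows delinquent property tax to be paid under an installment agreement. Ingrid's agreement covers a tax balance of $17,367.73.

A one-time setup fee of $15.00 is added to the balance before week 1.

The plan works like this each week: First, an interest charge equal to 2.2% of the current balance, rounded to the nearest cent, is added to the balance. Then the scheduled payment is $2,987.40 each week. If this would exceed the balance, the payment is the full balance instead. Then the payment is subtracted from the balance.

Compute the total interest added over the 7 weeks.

$1,428.33

Week 1: opening $17,382.73; interest $382.42 → $17,765.15; payment $2,987.40; balance $14,777.75
Week 2: opening $14,777.75; interest $325.11 → $15,102.86; payment $2,987.40; balance $12,115.46
Week 3: opening $12,115.46; interest $266.54 → $12,382.00; payment $2,987.40; balance $9,394.60
Week 4: opening $9,394.60; interest $206.68 → $9,601.28; payment $2,987.40; balance $6,613.88
Week 5: opening $6,613.88; interest $145.51 → $6,759.39; payment $2,987.40; balance $3,771.99
Week 6: opening $3,771.99; interest $82.98 → $3,854.97; payment $2,987.40; balance $867.57
Week 7: opening $867.57; interest $19.09 → $886.66; payment $886.66; balance $0.00
Total interest: $382.42 + $325.11 + $266.54 + $206.68 + $145.51 + $82.98 + $19.09 = $1,428.33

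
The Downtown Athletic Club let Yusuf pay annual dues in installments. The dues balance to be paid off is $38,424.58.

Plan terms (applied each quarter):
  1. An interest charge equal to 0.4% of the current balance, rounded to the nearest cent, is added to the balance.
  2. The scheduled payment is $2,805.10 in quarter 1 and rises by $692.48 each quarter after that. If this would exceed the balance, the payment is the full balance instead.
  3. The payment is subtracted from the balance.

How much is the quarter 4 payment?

$4,882.54

Quarter 1: opening $38,424.58; interest $153.70 → $38,578.28; payment $2,805.10; balance $35,773.18
Quarter 2: opening $35,773.18; interest $143.09 → $35,916.27; payment $3,497.58; balance $32,418.69
Quarter 3: opening $32,418.69; interest $129.67 → $32,548.36; payment $4,190.06; balance $28,358.30
Quarter 4: opening $28,358.30; interest $113.43 → $28,471.73; payment $4,882.54; balance $23,589.19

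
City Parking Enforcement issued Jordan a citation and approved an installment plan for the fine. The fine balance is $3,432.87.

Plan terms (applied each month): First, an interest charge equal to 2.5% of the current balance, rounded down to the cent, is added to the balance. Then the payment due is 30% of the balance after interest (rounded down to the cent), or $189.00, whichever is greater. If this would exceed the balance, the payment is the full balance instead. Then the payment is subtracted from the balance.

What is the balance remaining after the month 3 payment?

Month 1: $3,432.87 +$85.82 interest = $3,518.69; pay $1,055.60 → $2,463.09
Month 2: $2,463.09 +$61.57 interest = $2,524.66; pay $757.39 → $1,767.27
Month 3: $1,767.27 +$44.18 interest = $1,811.45; pay $543.43 → $1,268.02

$1,268.02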